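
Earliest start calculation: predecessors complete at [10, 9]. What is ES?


ES = max of all predecessor completion times
Predecessors: [10, 9]
ES = max(10, 9)
= 10


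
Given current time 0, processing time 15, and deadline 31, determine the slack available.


Slack = due - current_time - processing
= 31 - 0 - 15
= 16


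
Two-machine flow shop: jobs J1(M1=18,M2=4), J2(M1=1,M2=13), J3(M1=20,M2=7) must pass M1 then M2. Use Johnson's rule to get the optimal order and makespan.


Johnson's rule:
Group 1 (M1≤M2, sort by M1): ['J2']
Group 2 (M1>M2, sort desc M2): ['J3', 'J1']
Sequence: J2 → J3 → J1
Makespan calculation:
  J2: M1 done=1, M2 done=14
  J3: M1 done=21, M2 done=28
  J1: M1 done=39, M2 done=43
= Sequence: J2 → J3 → J1, Makespan: 43


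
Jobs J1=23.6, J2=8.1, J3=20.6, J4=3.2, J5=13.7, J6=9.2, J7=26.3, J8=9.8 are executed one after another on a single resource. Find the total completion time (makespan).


Sequential makespan: sum all processing times
= 23.6 + 8.1 + 20.6 + 3.2 + 13.7 + 9.2 + 26.3 + 9.8
= 114.5 time units


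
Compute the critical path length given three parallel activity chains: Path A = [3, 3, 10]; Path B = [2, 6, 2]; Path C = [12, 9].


Path A: 3 + 3 + 10 = 16
Path B: 2 + 6 + 2 = 10
Path C: 12 + 9 = 21
Critical path = longest = max(16, 10, 21)
= 21 (Path C)


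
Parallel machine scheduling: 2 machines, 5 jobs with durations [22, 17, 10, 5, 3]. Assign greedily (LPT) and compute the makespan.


Jobs (LPT sorted): [22, 17, 10, 5, 3]
Machines: 2
  J=22 → Machine 1 (load: 0+22=22)
  J=17 → Machine 2 (load: 0+17=17)
  J=10 → Machine 2 (load: 17+10=27)
  J=5 → Machine 1 (load: 22+5=27)
  J=3 → Machine 1 (load: 27+3=30)
Machine loads: [30, 27]
Makespan = max = 30 time units


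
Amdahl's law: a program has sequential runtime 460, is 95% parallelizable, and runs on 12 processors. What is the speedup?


Amdahl's law: T_p = T × ((1-p) + p/N)
= 460 × ((1-0.95) + 0.95/12)
= 460 × (0.05 + 0.0792)
= 460 × 0.1292
= 59.42
Speedup = 460/59.42
= 7.74×


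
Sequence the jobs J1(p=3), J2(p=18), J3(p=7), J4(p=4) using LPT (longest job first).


LPT: sort by longest processing time first
  J2: p=18
  J3: p=7
  J4: p=4
  J1: p=3
Order: J2 → J3 → J4 → J1


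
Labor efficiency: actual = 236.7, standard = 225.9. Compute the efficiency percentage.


Efficiency = (actual / standard) × 100
= (236.7 / 225.9) × 100
= 104.8%


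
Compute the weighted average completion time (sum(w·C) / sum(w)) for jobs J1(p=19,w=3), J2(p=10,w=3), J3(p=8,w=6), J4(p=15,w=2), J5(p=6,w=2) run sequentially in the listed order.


Completion times:
  J1: C=19, w×C=3×19=57
  J2: C=29, w×C=3×29=87
  J3: C=37, w×C=6×37=222
  J4: C=52, w×C=2×52=104
  J5: C=58, w×C=2×58=116
Sum w×C = 586
Sum w = 16
Weighted avg = 586/16
= 36.62


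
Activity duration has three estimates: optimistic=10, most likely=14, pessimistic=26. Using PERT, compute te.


te = (o + 4m + p) / 6
= (10 + 4×14 + 26) / 6
= (10 + 56 + 26) / 6
= 92 / 6
= 15.33


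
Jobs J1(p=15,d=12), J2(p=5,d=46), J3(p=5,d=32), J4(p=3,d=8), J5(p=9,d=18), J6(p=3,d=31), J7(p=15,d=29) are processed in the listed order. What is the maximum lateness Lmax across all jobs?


Lateness per job (L = C - d):
  J1: C=15, d=12, L=3
  J2: C=20, d=46, L=-26
  J3: C=25, d=32, L=-7
  J4: C=28, d=8, L=20
  J5: C=37, d=18, L=19
  J6: C=40, d=31, L=9
  J7: C=55, d=29, L=26
Lmax = max(3, -26, -7, 20, 19, 9, 26)
= 26


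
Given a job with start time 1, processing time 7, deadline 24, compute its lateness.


Completion = 1 + 7 = 8
Lateness = C - d = 8 - 24
= -16


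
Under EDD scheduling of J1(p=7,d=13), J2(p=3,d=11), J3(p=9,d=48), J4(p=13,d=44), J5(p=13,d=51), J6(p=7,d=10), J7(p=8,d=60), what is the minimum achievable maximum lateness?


EDD order: J6 → J2 → J1 → J4 → J3 → J5 → J7
Completion and lateness:
  J6: C=7, d=10, L=7-10=-3
  J2: C=10, d=11, L=10-11=-1
  J1: C=17, d=13, L=17-13=4
  J4: C=30, d=44, L=30-44=-14
  J3: C=39, d=48, L=39-48=-9
  J5: C=52, d=51, L=52-51=1
  J7: C=60, d=60, L=60-60=0
Lmax = max(-3, -1, 4, -14, -9, 1, 0)
= 4


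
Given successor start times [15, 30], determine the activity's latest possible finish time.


LF = min of all successor start times
Successors start at: [15, 30]
LF = min(15, 30)
= 15


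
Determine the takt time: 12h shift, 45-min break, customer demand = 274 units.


Available = 12×60 - 45 = 675 min
Takt time = 675 / 274
= 2.46 min/unit


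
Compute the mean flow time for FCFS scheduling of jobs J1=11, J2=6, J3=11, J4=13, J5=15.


Completion times:
  J1: completes at 11
  J2: completes at 17
  J3: completes at 28
  J4: completes at 41
  J5: completes at 56
Sum = 153
Average = 153/5
= 30.60


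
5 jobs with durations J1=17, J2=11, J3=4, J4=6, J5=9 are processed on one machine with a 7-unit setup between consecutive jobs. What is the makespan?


Makespan = Σ processing + (n-1) × setup
= (17 + 11 + 4 + 6 + 9) + (5-1)×7
= 47 + 28
= 75 time units


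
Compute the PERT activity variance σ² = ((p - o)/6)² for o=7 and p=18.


σ² = ((p - o) / 6)² = (p - o)² / 36
= (18 - 7)² / 36
= 11² / 36
= 121 / 36
= 3.3611


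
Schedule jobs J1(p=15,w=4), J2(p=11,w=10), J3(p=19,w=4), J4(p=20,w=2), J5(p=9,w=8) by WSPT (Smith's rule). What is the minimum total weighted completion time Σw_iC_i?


WSPT order (by p/w): J2 → J5 → J1 → J3 → J4
  J2: C=11, w·C=10×11=110
  J5: C=20, w·C=8×20=160
  J1: C=35, w·C=4×35=140
  J3: C=54, w·C=4×54=216
  J4: C=74, w·C=2×74=148
Σ w·C = 774
= 774


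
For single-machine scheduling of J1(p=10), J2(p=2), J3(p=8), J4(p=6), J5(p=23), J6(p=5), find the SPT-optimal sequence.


SPT: sort by shortest processing time
  J2: p=2
  J6: p=5
  J4: p=6
  J3: p=8
  J1: p=10
  J5: p=23
Order: J2 → J6 → J4 → J3 → J1 → J5


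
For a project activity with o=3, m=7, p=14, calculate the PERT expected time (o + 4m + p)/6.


te = (o + 4m + p) / 6
= (3 + 4×7 + 14) / 6
= (3 + 28 + 14) / 6
= 45 / 6
= 7.50


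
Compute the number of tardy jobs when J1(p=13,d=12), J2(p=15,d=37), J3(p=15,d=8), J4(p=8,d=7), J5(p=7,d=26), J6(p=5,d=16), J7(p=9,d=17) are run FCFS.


Completion vs due date:
  J1: C=13, d=12 → TARDY
  J2: C=28, d=37 → on time
  J3: C=43, d=8 → TARDY
  J4: C=51, d=7 → TARDY
  J5: C=58, d=26 → TARDY
  J6: C=63, d=16 → TARDY
  J7: C=72, d=17 → TARDY
Tardy jobs: J1, J3, J4, J5, J6, J7
Count = 6


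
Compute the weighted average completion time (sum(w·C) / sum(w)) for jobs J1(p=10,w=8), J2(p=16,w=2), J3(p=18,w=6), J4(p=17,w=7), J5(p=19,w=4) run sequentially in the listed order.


Completion times:
  J1: C=10, w×C=8×10=80
  J2: C=26, w×C=2×26=52
  J3: C=44, w×C=6×44=264
  J4: C=61, w×C=7×61=427
  J5: C=80, w×C=4×80=320
Sum w×C = 1143
Sum w = 27
Weighted avg = 1143/27
= 42.33


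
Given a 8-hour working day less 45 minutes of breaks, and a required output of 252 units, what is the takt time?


Available = 8×60 - 45 = 435 min
Takt time = 435 / 252
= 1.73 min/unit


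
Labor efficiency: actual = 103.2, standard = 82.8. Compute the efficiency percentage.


Efficiency = (actual / standard) × 100
= (103.2 / 82.8) × 100
= 124.6%


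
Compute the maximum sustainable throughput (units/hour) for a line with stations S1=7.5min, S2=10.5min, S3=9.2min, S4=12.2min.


Bottleneck = longest station time
Station times: [7.5, 10.5, 9.2, 12.2]
Max = 12.2 min
Rate = 60 / 12.2
= 4.92 units/hour (bottleneck: 12.2min)


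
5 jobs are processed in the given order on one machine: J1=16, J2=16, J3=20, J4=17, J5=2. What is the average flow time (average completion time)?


Completion times:
  J1: completes at 16
  J2: completes at 32
  J3: completes at 52
  J4: completes at 69
  J5: completes at 71
Sum = 240
Average = 240/5
= 48.00


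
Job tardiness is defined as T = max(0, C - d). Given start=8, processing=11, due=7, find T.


Completion = start + processing = 8 + 11 = 19
Tardiness = max(0, C - d) = max(0, 19 - 7)
= max(0, 12)
= 12


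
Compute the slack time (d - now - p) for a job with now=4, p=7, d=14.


Slack = due - current_time - processing
= 14 - 4 - 7
= 3


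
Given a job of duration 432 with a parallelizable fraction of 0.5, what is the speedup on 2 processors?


Amdahl's law: T_p = T × ((1-p) + p/N)
= 432 × ((1-0.5) + 0.5/2)
= 432 × (0.50 + 0.2500)
= 432 × 0.7500
= 324.00
Speedup = 432/324.00
= 1.33×


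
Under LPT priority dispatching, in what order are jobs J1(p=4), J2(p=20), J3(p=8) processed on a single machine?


LPT: sort by longest processing time first
  J2: p=20
  J3: p=8
  J1: p=4
Order: J2 → J3 → J1


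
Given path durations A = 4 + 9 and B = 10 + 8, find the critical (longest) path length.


Path A: 4 + 9 = 13
Path B: 10 + 8 = 18
Critical path = longest = max(13, 18)
= 18 (Path B)


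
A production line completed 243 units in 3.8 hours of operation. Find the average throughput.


Throughput = units / time
= 243 / 3.8
= 63.9 units/hour


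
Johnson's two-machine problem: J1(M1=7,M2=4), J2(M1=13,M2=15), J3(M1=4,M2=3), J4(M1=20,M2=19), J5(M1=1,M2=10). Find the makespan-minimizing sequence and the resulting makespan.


Johnson's rule:
Group 1 (M1≤M2, sort by M1): ['J5', 'J2']
Group 2 (M1>M2, sort desc M2): ['J4', 'J1', 'J3']
Sequence: J5 → J2 → J4 → J1 → J3
Makespan calculation:
  J5: M1 done=1, M2 done=11
  J2: M1 done=14, M2 done=29
  J4: M1 done=34, M2 done=53
  J1: M1 done=41, M2 done=57
  J3: M1 done=45, M2 done=60
= Sequence: J5 → J2 → J4 → J1 → J3, Makespan: 60


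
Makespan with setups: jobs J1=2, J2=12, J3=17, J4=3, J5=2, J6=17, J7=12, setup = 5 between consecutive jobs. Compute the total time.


Makespan = Σ processing + (n-1) × setup
= (2 + 12 + 17 + 3 + 2 + 17 + 12) + (7-1)×5
= 65 + 30
= 95 time units


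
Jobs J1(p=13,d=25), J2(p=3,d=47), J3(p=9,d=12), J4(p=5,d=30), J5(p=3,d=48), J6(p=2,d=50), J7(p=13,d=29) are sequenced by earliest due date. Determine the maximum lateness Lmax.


EDD order: J3 → J1 → J7 → J4 → J2 → J5 → J6
Completion and lateness:
  J3: C=9, d=12, L=9-12=-3
  J1: C=22, d=25, L=22-25=-3
  J7: C=35, d=29, L=35-29=6
  J4: C=40, d=30, L=40-30=10
  J2: C=43, d=47, L=43-47=-4
  J5: C=46, d=48, L=46-48=-2
  J6: C=48, d=50, L=48-50=-2
Lmax = max(-3, -3, 6, 10, -4, -2, -2)
= 10


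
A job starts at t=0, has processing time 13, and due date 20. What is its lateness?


Completion = 0 + 13 = 13
Lateness = C - d = 13 - 20
= -7


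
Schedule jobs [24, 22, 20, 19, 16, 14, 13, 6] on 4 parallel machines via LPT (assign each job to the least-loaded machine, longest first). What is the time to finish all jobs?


Jobs (LPT sorted): [24, 22, 20, 19, 16, 14, 13, 6]
Machines: 4
  J=24 → Machine 1 (load: 0+24=24)
  J=22 → Machine 2 (load: 0+22=22)
  J=20 → Machine 3 (load: 0+20=20)
  J=19 → Machine 4 (load: 0+19=19)
  J=16 → Machine 4 (load: 19+16=35)
  J=14 → Machine 3 (load: 20+14=34)
  J=13 → Machine 2 (load: 22+13=35)
  J=6 → Machine 1 (load: 24+6=30)
Machine loads: [30, 35, 34, 35]
Makespan = max = 35 time units


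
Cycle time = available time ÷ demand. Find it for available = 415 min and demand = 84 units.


Cycle time = available time / demand
= 415 / 84
= 4.94 min/unit


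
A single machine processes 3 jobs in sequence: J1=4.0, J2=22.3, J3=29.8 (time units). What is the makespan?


Sequential makespan: sum all processing times
= 4.0 + 22.3 + 29.8
= 56.1 time units


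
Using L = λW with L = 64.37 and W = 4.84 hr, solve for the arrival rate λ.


Little's law: L = λW → λ = L / W
= 64.37 / 4.84
= 13.30 per hour


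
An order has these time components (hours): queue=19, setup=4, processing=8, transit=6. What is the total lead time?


Lead time = queue + setup + processing + transit
= 19 + 4 + 8 + 6
= 37 hours


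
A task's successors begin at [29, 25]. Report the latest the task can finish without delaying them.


LF = min of all successor start times
Successors start at: [29, 25]
LF = min(29, 25)
= 25


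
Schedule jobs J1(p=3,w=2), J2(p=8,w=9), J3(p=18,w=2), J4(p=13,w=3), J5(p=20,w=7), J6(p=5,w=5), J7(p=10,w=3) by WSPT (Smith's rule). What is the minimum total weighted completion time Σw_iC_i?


WSPT order (by p/w): J2 → J6 → J1 → J5 → J7 → J4 → J3
  J2: C=8, w·C=9×8=72
  J6: C=13, w·C=5×13=65
  J1: C=16, w·C=2×16=32
  J5: C=36, w·C=7×36=252
  J7: C=46, w·C=3×46=138
  J4: C=59, w·C=3×59=177
  J3: C=77, w·C=2×77=154
Σ w·C = 890
= 890


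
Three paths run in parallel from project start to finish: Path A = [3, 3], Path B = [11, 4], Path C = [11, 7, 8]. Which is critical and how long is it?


Path A: 3 + 3 = 6
Path B: 11 + 4 = 15
Path C: 11 + 7 + 8 = 26
Critical path = longest = max(6, 15, 26)
= 26 (Path C)


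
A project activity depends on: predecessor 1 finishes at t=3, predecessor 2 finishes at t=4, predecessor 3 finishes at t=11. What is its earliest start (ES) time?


ES = max of all predecessor completion times
Predecessors: [3, 4, 11]
ES = max(3, 4, 11)
= 11


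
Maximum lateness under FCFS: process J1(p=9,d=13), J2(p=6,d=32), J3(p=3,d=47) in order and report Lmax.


Lateness per job (L = C - d):
  J1: C=9, d=13, L=-4
  J2: C=15, d=32, L=-17
  J3: C=18, d=47, L=-29
Lmax = max(-4, -17, -29)
= -4


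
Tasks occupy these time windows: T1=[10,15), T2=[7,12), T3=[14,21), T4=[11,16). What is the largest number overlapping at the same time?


Check each time point for overlaps:
  t=11: 3 tasks active (T1, T2, T4)
Max concurrent = 3


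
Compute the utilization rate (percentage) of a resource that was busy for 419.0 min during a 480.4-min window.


Utilization = busy / total × 100
= 419.0 / 480.4 × 100
= 87.2%


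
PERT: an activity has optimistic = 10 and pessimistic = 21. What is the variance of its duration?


σ² = ((p - o) / 6)² = (p - o)² / 36
= (21 - 10)² / 36
= 11² / 36
= 121 / 36
= 3.3611


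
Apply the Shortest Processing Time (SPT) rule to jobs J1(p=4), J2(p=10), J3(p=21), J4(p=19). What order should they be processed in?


SPT: sort by shortest processing time
  J1: p=4
  J2: p=10
  J4: p=19
  J3: p=21
Order: J1 → J2 → J4 → J3


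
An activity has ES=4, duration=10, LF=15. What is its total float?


EF = ES + duration = 4 + 10 = 14
LS = LF - duration = 15 - 10 = 5
Total Float = LF - EF = 15 - 14
(or LS - ES = 5 - 4)
= 1


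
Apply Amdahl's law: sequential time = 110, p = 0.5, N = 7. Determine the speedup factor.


Amdahl's law: T_p = T × ((1-p) + p/N)
= 110 × ((1-0.5) + 0.5/7)
= 110 × (0.50 + 0.0714)
= 110 × 0.5714
= 62.86
Speedup = 110/62.86
= 1.75×


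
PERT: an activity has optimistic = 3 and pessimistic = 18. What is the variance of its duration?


σ² = ((p - o) / 6)² = (p - o)² / 36
= (18 - 3)² / 36
= 15² / 36
= 225 / 36
= 6.2500


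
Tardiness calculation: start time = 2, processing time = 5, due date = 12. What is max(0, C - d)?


Completion = start + processing = 2 + 5 = 7
Tardiness = max(0, C - d) = max(0, 7 - 12)
= max(0, -5)
= 0


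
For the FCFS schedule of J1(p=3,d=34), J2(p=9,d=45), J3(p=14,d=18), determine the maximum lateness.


Lateness per job (L = C - d):
  J1: C=3, d=34, L=-31
  J2: C=12, d=45, L=-33
  J3: C=26, d=18, L=8
Lmax = max(-31, -33, 8)
= 8


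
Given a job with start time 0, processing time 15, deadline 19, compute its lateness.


Completion = 0 + 15 = 15
Lateness = C - d = 15 - 19
= -4


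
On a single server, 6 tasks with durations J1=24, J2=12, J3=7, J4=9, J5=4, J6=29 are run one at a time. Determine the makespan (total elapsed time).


Sequential makespan: sum all processing times
= 24 + 12 + 7 + 9 + 4 + 29
= 85 time units


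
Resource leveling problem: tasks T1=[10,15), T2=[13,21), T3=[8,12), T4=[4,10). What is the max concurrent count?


Check each time point for overlaps:
  t=8: 2 tasks active (T3, T4)
Max concurrent = 2


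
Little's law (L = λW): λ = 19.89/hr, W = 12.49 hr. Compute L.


Little's law: L = λ × W
= 19.89 × 12.49
= 248.43


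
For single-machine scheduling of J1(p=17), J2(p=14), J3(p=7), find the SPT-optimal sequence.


SPT: sort by shortest processing time
  J3: p=7
  J2: p=14
  J1: p=17
Order: J3 → J2 → J1


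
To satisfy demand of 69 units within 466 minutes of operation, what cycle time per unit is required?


Cycle time = available time / demand
= 466 / 69
= 6.75 min/unit


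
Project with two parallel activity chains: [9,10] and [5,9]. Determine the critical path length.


Path A: 9 + 10 = 19
Path B: 5 + 9 = 14
Critical path = longest = max(19, 14)
= 19 (Path A)


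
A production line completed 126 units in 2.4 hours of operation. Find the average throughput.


Throughput = units / time
= 126 / 2.4
= 52.5 units/hour


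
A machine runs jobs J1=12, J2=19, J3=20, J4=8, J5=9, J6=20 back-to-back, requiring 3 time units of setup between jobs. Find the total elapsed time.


Makespan = Σ processing + (n-1) × setup
= (12 + 19 + 20 + 8 + 9 + 20) + (6-1)×3
= 88 + 15
= 103 time units


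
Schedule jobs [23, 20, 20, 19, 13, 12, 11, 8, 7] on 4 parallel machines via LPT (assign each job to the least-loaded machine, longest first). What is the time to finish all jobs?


Jobs (LPT sorted): [23, 20, 20, 19, 13, 12, 11, 8, 7]
Machines: 4
  J=23 → Machine 1 (load: 0+23=23)
  J=20 → Machine 2 (load: 0+20=20)
  J=20 → Machine 3 (load: 0+20=20)
  J=19 → Machine 4 (load: 0+19=19)
  J=13 → Machine 4 (load: 19+13=32)
  J=12 → Machine 2 (load: 20+12=32)
  J=11 → Machine 3 (load: 20+11=31)
  J=8 → Machine 1 (load: 23+8=31)
  J=7 → Machine 1 (load: 31+7=38)
Machine loads: [38, 32, 31, 32]
Makespan = max = 38 time units


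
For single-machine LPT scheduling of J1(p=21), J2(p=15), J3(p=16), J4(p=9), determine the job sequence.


LPT: sort by longest processing time first
  J1: p=21
  J3: p=16
  J2: p=15
  J4: p=9
Order: J1 → J3 → J2 → J4


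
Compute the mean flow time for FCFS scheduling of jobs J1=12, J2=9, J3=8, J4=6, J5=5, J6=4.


Completion times:
  J1: completes at 12
  J2: completes at 21
  J3: completes at 29
  J4: completes at 35
  J5: completes at 40
  J6: completes at 44
Sum = 181
Average = 181/6
= 30.17


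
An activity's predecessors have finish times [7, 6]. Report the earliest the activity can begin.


ES = max of all predecessor completion times
Predecessors: [7, 6]
ES = max(7, 6)
= 7


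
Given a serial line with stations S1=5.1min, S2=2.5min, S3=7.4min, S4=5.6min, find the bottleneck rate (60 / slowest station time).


Bottleneck = longest station time
Station times: [5.1, 2.5, 7.4, 5.6]
Max = 7.4 min
Rate = 60 / 7.4
= 8.11 units/hour (bottleneck: 7.4min)


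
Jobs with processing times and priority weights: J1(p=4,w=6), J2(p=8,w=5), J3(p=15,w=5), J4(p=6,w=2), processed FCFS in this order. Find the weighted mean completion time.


Completion times:
  J1: C=4, w×C=6×4=24
  J2: C=12, w×C=5×12=60
  J3: C=27, w×C=5×27=135
  J4: C=33, w×C=2×33=66
Sum w×C = 285
Sum w = 18
Weighted avg = 285/18
= 15.83


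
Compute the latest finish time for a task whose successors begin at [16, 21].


LF = min of all successor start times
Successors start at: [16, 21]
LF = min(16, 21)
= 16


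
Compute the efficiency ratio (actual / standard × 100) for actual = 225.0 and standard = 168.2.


Efficiency = (actual / standard) × 100
= (225.0 / 168.2) × 100
= 133.8%


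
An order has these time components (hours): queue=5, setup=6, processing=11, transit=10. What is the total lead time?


Lead time = queue + setup + processing + transit
= 5 + 6 + 11 + 10
= 32 hours


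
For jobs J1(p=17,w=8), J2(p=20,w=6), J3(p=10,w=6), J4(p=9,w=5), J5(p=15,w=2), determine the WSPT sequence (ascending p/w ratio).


WSPT (Smith's rule): sort by p/w ascending
  J3: p/w = 10/6 = 1.667
  J4: p/w = 9/5 = 1.800
  J1: p/w = 17/8 = 2.125
  J2: p/w = 20/6 = 3.333
  J5: p/w = 15/2 = 7.500
Order: J3 → J4 → J1 → J2 → J5


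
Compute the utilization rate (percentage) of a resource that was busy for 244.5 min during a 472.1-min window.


Utilization = busy / total × 100
= 244.5 / 472.1 × 100
= 51.8%


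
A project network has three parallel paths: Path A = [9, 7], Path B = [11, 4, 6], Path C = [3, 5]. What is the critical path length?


Path A: 9 + 7 = 16
Path B: 11 + 4 + 6 = 21
Path C: 3 + 5 = 8
Critical path = longest = max(16, 21, 8)
= 21 (Path B)


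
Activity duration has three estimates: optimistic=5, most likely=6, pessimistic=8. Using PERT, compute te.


te = (o + 4m + p) / 6
= (5 + 4×6 + 8) / 6
= (5 + 24 + 8) / 6
= 37 / 6
= 6.17


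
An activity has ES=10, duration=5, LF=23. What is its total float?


EF = ES + duration = 10 + 5 = 15
LS = LF - duration = 23 - 5 = 18
Total Float = LF - EF = 23 - 15
(or LS - ES = 18 - 10)
= 8


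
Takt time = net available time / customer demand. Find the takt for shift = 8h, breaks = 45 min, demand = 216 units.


Available = 8×60 - 45 = 435 min
Takt time = 435 / 216
= 2.01 min/unit


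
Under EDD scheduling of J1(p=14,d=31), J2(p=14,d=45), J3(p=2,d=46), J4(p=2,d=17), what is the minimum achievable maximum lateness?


EDD order: J4 → J1 → J2 → J3
Completion and lateness:
  J4: C=2, d=17, L=2-17=-15
  J1: C=16, d=31, L=16-31=-15
  J2: C=30, d=45, L=30-45=-15
  J3: C=32, d=46, L=32-46=-14
Lmax = max(-15, -15, -15, -14)
= -14


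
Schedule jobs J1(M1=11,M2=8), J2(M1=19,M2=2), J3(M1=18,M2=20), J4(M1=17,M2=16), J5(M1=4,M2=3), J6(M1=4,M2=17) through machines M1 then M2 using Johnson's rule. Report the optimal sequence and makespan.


Johnson's rule:
Group 1 (M1≤M2, sort by M1): ['J6', 'J3']
Group 2 (M1>M2, sort desc M2): ['J4', 'J1', 'J5', 'J2']
Sequence: J6 → J3 → J4 → J1 → J5 → J2
Makespan calculation:
  J6: M1 done=4, M2 done=21
  J3: M1 done=22, M2 done=42
  J4: M1 done=39, M2 done=58
  J1: M1 done=50, M2 done=66
  J5: M1 done=54, M2 done=69
  J2: M1 done=73, M2 done=75
= Sequence: J6 → J3 → J4 → J1 → J5 → J2, Makespan: 75


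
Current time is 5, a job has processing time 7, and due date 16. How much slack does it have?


Slack = due - current_time - processing
= 16 - 5 - 7
= 4


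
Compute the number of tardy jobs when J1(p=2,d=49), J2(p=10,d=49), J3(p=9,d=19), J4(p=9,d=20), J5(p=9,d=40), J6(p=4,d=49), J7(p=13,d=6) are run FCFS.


Completion vs due date:
  J1: C=2, d=49 → on time
  J2: C=12, d=49 → on time
  J3: C=21, d=19 → TARDY
  J4: C=30, d=20 → TARDY
  J5: C=39, d=40 → on time
  J6: C=43, d=49 → on time
  J7: C=56, d=6 → TARDY
Tardy jobs: J3, J4, J7
Count = 3


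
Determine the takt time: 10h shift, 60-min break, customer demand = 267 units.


Available = 10×60 - 60 = 540 min
Takt time = 540 / 267
= 2.02 min/unit


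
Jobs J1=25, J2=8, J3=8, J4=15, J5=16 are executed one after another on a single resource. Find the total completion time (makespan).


Sequential makespan: sum all processing times
= 25 + 8 + 8 + 15 + 16
= 72 time units


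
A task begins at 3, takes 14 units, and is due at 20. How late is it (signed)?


Completion = 3 + 14 = 17
Lateness = C - d = 17 - 20
= -3


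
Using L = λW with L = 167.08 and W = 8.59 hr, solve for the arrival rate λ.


Little's law: L = λW → λ = L / W
= 167.08 / 8.59
= 19.45 per hour


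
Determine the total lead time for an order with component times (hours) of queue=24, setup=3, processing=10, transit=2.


Lead time = queue + setup + processing + transit
= 24 + 3 + 10 + 2
= 39 hours


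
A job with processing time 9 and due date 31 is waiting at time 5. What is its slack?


Slack = due - current_time - processing
= 31 - 5 - 9
= 17


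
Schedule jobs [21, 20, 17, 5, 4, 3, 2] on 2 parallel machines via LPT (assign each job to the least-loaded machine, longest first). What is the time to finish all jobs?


Jobs (LPT sorted): [21, 20, 17, 5, 4, 3, 2]
Machines: 2
  J=21 → Machine 1 (load: 0+21=21)
  J=20 → Machine 2 (load: 0+20=20)
  J=17 → Machine 2 (load: 20+17=37)
  J=5 → Machine 1 (load: 21+5=26)
  J=4 → Machine 1 (load: 26+4=30)
  J=3 → Machine 1 (load: 30+3=33)
  J=2 → Machine 1 (load: 33+2=35)
Machine loads: [35, 37]
Makespan = max = 37 time units


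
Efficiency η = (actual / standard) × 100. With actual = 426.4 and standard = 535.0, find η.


Efficiency = (actual / standard) × 100
= (426.4 / 535.0) × 100
= 79.7%


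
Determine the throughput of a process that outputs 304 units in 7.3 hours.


Throughput = units / time
= 304 / 7.3
= 41.6 units/hour


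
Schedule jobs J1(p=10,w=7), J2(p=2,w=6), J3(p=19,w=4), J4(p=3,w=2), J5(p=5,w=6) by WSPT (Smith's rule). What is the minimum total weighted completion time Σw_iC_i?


WSPT order (by p/w): J2 → J5 → J1 → J4 → J3
  J2: C=2, w·C=6×2=12
  J5: C=7, w·C=6×7=42
  J1: C=17, w·C=7×17=119
  J4: C=20, w·C=2×20=40
  J3: C=39, w·C=4×39=156
Σ w·C = 369
= 369


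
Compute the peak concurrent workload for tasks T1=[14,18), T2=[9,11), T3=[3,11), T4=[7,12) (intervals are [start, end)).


Check each time point for overlaps:
  t=9: 3 tasks active (T2, T3, T4)
Max concurrent = 3


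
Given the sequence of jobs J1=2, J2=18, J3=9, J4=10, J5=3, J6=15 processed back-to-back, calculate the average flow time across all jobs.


Completion times:
  J1: completes at 2
  J2: completes at 20
  J3: completes at 29
  J4: completes at 39
  J5: completes at 42
  J6: completes at 57
Sum = 189
Average = 189/6
= 31.50


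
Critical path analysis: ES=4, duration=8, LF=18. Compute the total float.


EF = ES + duration = 4 + 8 = 12
LS = LF - duration = 18 - 8 = 10
Total Float = LF - EF = 18 - 12
(or LS - ES = 10 - 4)
= 6


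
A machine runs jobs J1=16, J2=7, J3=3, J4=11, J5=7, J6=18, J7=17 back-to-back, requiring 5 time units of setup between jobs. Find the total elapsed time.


Makespan = Σ processing + (n-1) × setup
= (16 + 7 + 3 + 11 + 7 + 18 + 17) + (7-1)×5
= 79 + 30
= 109 time units


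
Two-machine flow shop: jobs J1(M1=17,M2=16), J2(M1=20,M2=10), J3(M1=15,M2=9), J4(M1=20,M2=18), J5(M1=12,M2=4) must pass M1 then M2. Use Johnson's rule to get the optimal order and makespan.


Johnson's rule:
Group 1 (M1≤M2, sort by M1): []
Group 2 (M1>M2, sort desc M2): ['J4', 'J1', 'J2', 'J3', 'J5']
Sequence: J4 → J1 → J2 → J3 → J5
Makespan calculation:
  J4: M1 done=20, M2 done=38
  J1: M1 done=37, M2 done=54
  J2: M1 done=57, M2 done=67
  J3: M1 done=72, M2 done=81
  J5: M1 done=84, M2 done=88
= Sequence: J4 → J1 → J2 → J3 → J5, Makespan: 88


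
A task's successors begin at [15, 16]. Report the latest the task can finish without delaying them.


LF = min of all successor start times
Successors start at: [15, 16]
LF = min(15, 16)
= 15


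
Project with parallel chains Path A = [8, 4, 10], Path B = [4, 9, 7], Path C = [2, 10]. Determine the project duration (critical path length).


Path A: 8 + 4 + 10 = 22
Path B: 4 + 9 + 7 = 20
Path C: 2 + 10 = 12
Critical path = longest = max(22, 20, 12)
= 22 (Path A)


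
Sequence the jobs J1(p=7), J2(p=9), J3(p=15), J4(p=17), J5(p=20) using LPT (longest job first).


LPT: sort by longest processing time first
  J5: p=20
  J4: p=17
  J3: p=15
  J2: p=9
  J1: p=7
Order: J5 → J4 → J3 → J2 → J1


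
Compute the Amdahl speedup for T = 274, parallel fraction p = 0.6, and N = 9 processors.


Amdahl's law: T_p = T × ((1-p) + p/N)
= 274 × ((1-0.6) + 0.6/9)
= 274 × (0.40 + 0.0667)
= 274 × 0.4667
= 127.87
Speedup = 274/127.87
= 2.14×


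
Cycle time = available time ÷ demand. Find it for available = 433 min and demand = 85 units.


Cycle time = available time / demand
= 433 / 85
= 5.09 min/unit


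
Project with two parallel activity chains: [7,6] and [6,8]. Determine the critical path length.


Path A: 7 + 6 = 13
Path B: 6 + 8 = 14
Critical path = longest = max(13, 14)
= 14 (Path B)


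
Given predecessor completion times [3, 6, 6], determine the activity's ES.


ES = max of all predecessor completion times
Predecessors: [3, 6, 6]
ES = max(3, 6, 6)
= 6


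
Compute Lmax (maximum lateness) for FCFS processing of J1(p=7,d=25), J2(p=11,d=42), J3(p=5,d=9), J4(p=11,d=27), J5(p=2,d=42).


Lateness per job (L = C - d):
  J1: C=7, d=25, L=-18
  J2: C=18, d=42, L=-24
  J3: C=23, d=9, L=14
  J4: C=34, d=27, L=7
  J5: C=36, d=42, L=-6
Lmax = max(-18, -24, 14, 7, -6)
= 14


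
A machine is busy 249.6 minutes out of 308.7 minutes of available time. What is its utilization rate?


Utilization = busy / total × 100
= 249.6 / 308.7 × 100
= 80.9%


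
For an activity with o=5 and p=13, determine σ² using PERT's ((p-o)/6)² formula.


σ² = ((p - o) / 6)² = (p - o)² / 36
= (13 - 5)² / 36
= 8² / 36
= 64 / 36
= 1.7778


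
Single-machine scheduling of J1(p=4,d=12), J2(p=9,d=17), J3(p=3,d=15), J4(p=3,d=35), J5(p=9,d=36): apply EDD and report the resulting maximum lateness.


EDD order: J1 → J3 → J2 → J4 → J5
Completion and lateness:
  J1: C=4, d=12, L=4-12=-8
  J3: C=7, d=15, L=7-15=-8
  J2: C=16, d=17, L=16-17=-1
  J4: C=19, d=35, L=19-35=-16
  J5: C=28, d=36, L=28-36=-8
Lmax = max(-8, -8, -1, -16, -8)
= -1


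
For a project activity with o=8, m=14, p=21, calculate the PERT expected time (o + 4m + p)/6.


te = (o + 4m + p) / 6
= (8 + 4×14 + 21) / 6
= (8 + 56 + 21) / 6
= 85 / 6
= 14.17


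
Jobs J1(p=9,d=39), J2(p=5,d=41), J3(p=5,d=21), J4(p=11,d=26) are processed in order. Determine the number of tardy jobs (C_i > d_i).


Completion vs due date:
  J1: C=9, d=39 → on time
  J2: C=14, d=41 → on time
  J3: C=19, d=21 → on time
  J4: C=30, d=26 → TARDY
Tardy jobs: J4
Count = 1


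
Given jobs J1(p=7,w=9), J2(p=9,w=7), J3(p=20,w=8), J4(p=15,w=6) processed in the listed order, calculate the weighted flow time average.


Completion times:
  J1: C=7, w×C=9×7=63
  J2: C=16, w×C=7×16=112
  J3: C=36, w×C=8×36=288
  J4: C=51, w×C=6×51=306
Sum w×C = 769
Sum w = 30
Weighted avg = 769/30
= 25.63


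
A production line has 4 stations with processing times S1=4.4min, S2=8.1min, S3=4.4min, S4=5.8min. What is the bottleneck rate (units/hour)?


Bottleneck = longest station time
Station times: [4.4, 8.1, 4.4, 5.8]
Max = 8.1 min
Rate = 60 / 8.1
= 7.41 units/hour (bottleneck: 8.1min)


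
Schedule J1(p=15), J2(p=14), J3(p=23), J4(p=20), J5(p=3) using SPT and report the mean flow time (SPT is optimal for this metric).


SPT order: J5 → J2 → J1 → J4 → J3
Completion times:
  J5: C=3
  J2: C=17
  J1: C=32
  J4: C=52
  J3: C=75
Sum = 179, n = 5
Mean flow = 179/5
= 35.80


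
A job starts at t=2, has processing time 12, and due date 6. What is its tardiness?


Completion = start + processing = 2 + 12 = 14
Tardiness = max(0, C - d) = max(0, 14 - 6)
= max(0, 8)
= 8


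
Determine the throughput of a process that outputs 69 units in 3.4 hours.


Throughput = units / time
= 69 / 3.4
= 20.3 units/hour


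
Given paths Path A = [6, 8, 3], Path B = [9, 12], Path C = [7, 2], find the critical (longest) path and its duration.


Path A: 6 + 8 + 3 = 17
Path B: 9 + 12 = 21
Path C: 7 + 2 = 9
Critical path = longest = max(17, 21, 9)
= 21 (Path B)


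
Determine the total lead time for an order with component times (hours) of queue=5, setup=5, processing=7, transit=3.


Lead time = queue + setup + processing + transit
= 5 + 5 + 7 + 3
= 20 hours


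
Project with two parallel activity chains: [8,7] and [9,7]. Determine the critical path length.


Path A: 8 + 7 = 15
Path B: 9 + 7 = 16
Critical path = longest = max(15, 16)
= 16 (Path B)


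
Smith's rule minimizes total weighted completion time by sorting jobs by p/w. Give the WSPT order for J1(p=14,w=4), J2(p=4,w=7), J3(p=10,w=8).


WSPT (Smith's rule): sort by p/w ascending
  J2: p/w = 4/7 = 0.571
  J3: p/w = 10/8 = 1.250
  J1: p/w = 14/4 = 3.500
Order: J2 → J3 → J1


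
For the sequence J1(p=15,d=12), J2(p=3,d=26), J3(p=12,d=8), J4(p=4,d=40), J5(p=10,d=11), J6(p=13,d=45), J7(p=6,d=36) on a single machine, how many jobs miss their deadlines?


Completion vs due date:
  J1: C=15, d=12 → TARDY
  J2: C=18, d=26 → on time
  J3: C=30, d=8 → TARDY
  J4: C=34, d=40 → on time
  J5: C=44, d=11 → TARDY
  J6: C=57, d=45 → TARDY
  J7: C=63, d=36 → TARDY
Tardy jobs: J1, J3, J5, J6, J7
Count = 5


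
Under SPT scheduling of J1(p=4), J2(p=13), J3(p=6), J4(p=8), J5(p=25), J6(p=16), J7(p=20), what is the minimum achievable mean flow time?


SPT order: J1 → J3 → J4 → J2 → J6 → J7 → J5
Completion times:
  J1: C=4
  J3: C=10
  J4: C=18
  J2: C=31
  J6: C=47
  J7: C=67
  J5: C=92
Sum = 269, n = 7
Mean flow = 269/7
= 38.43


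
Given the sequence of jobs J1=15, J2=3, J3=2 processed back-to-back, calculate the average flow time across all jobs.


Completion times:
  J1: completes at 15
  J2: completes at 18
  J3: completes at 20
Sum = 53
Average = 53/3
= 17.67


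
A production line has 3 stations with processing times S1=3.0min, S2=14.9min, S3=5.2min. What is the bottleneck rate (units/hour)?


Bottleneck = longest station time
Station times: [3.0, 14.9, 5.2]
Max = 14.9 min
Rate = 60 / 14.9
= 4.03 units/hour (bottleneck: 14.9min)


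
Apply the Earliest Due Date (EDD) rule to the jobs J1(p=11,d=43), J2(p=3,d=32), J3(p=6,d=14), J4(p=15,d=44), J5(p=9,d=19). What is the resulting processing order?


EDD: sort by earliest due date
  J3: d=14, p=6
  J5: d=19, p=9
  J2: d=32, p=3
  J1: d=43, p=11
  J4: d=44, p=15
Order: J3 → J5 → J2 → J1 → J4


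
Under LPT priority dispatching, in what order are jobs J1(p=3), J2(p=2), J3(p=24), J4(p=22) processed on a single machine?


LPT: sort by longest processing time first
  J3: p=24
  J4: p=22
  J1: p=3
  J2: p=2
Order: J3 → J4 → J1 → J2


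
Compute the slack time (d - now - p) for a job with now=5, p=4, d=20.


Slack = due - current_time - processing
= 20 - 5 - 4
= 11


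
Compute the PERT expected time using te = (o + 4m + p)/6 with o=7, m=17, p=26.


te = (o + 4m + p) / 6
= (7 + 4×17 + 26) / 6
= (7 + 68 + 26) / 6
= 101 / 6
= 16.83


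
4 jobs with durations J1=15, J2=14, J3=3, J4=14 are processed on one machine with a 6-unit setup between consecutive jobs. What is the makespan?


Makespan = Σ processing + (n-1) × setup
= (15 + 14 + 3 + 14) + (4-1)×6
= 46 + 18
= 64 time units


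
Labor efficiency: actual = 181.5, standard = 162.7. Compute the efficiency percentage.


Efficiency = (actual / standard) × 100
= (181.5 / 162.7) × 100
= 111.6%


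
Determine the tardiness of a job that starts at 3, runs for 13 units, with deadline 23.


Completion = start + processing = 3 + 13 = 16
Tardiness = max(0, C - d) = max(0, 16 - 23)
= max(0, -7)
= 0


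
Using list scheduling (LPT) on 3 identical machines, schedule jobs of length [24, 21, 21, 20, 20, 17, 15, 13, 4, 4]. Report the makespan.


Jobs (LPT sorted): [24, 21, 21, 20, 20, 17, 15, 13, 4, 4]
Machines: 3
  J=24 → Machine 1 (load: 0+24=24)
  J=21 → Machine 2 (load: 0+21=21)
  J=21 → Machine 3 (load: 0+21=21)
  J=20 → Machine 2 (load: 21+20=41)
  J=20 → Machine 3 (load: 21+20=41)
  J=17 → Machine 1 (load: 24+17=41)
  J=15 → Machine 1 (load: 41+15=56)
  J=13 → Machine 2 (load: 41+13=54)
  J=4 → Machine 3 (load: 41+4=45)
  J=4 → Machine 3 (load: 45+4=49)
Machine loads: [56, 54, 49]
Makespan = max = 56 time units


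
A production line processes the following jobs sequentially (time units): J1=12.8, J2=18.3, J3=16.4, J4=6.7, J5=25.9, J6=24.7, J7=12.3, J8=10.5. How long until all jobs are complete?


Sequential makespan: sum all processing times
= 12.8 + 18.3 + 16.4 + 6.7 + 25.9 + 24.7 + 12.3 + 10.5
= 127.6 time units


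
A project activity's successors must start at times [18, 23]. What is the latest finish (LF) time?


LF = min of all successor start times
Successors start at: [18, 23]
LF = min(18, 23)
= 18


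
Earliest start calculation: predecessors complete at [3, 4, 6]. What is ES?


ES = max of all predecessor completion times
Predecessors: [3, 4, 6]
ES = max(3, 4, 6)
= 6


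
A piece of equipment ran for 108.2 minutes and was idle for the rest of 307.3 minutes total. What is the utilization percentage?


Utilization = busy / total × 100
= 108.2 / 307.3 × 100
= 35.2%


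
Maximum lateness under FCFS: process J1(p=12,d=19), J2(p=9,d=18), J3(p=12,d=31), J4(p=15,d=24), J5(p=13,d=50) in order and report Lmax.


Lateness per job (L = C - d):
  J1: C=12, d=19, L=-7
  J2: C=21, d=18, L=3
  J3: C=33, d=31, L=2
  J4: C=48, d=24, L=24
  J5: C=61, d=50, L=11
Lmax = max(-7, 3, 2, 24, 11)
= 24


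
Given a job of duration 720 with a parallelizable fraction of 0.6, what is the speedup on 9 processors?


Amdahl's law: T_p = T × ((1-p) + p/N)
= 720 × ((1-0.6) + 0.6/9)
= 720 × (0.40 + 0.0667)
= 720 × 0.4667
= 336.00
Speedup = 720/336.00
= 2.14×


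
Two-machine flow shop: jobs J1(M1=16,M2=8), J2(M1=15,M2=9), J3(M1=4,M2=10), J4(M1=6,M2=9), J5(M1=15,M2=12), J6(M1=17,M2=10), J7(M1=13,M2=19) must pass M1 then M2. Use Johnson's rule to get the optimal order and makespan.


Johnson's rule:
Group 1 (M1≤M2, sort by M1): ['J3', 'J4', 'J7']
Group 2 (M1>M2, sort desc M2): ['J5', 'J6', 'J2', 'J1']
Sequence: J3 → J4 → J7 → J5 → J6 → J2 → J1
Makespan calculation:
  J3: M1 done=4, M2 done=14
  J4: M1 done=10, M2 done=23
  J7: M1 done=23, M2 done=42
  J5: M1 done=38, M2 done=54
  J6: M1 done=55, M2 done=65
  J2: M1 done=70, M2 done=79
  J1: M1 done=86, M2 done=94
= Sequence: J3 → J4 → J7 → J5 → J6 → J2 → J1, Makespan: 94


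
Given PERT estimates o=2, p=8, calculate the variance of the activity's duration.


σ² = ((p - o) / 6)² = (p - o)² / 36
= (8 - 2)² / 36
= 6² / 36
= 36 / 36
= 1.0000


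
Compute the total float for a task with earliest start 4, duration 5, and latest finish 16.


EF = ES + duration = 4 + 5 = 9
LS = LF - duration = 16 - 5 = 11
Total Float = LF - EF = 16 - 9
(or LS - ES = 11 - 4)
= 7


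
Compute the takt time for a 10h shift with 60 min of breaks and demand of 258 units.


Available = 10×60 - 60 = 540 min
Takt time = 540 / 258
= 2.09 min/unit


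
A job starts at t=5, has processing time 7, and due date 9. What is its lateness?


Completion = 5 + 7 = 12
Lateness = C - d = 12 - 9
= 3


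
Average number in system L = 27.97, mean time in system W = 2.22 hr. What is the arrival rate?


Little's law: L = λW → λ = L / W
= 27.97 / 2.22
= 12.60 per hour


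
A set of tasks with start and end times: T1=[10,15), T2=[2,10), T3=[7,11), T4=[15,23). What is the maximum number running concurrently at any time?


Check each time point for overlaps:
  t=7: 2 tasks active (T2, T3)
Max concurrent = 2


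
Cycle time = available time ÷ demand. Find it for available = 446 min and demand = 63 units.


Cycle time = available time / demand
= 446 / 63
= 7.08 min/unit


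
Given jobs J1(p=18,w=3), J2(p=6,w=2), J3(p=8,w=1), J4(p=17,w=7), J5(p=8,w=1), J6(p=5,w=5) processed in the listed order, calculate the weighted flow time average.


Completion times:
  J1: C=18, w×C=3×18=54
  J2: C=24, w×C=2×24=48
  J3: C=32, w×C=1×32=32
  J4: C=49, w×C=7×49=343
  J5: C=57, w×C=1×57=57
  J6: C=62, w×C=5×62=310
Sum w×C = 844
Sum w = 19
Weighted avg = 844/19
= 44.42


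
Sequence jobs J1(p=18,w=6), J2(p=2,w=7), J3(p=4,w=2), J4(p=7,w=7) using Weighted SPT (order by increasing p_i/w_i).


WSPT (Smith's rule): sort by p/w ascending
  J2: p/w = 2/7 = 0.286
  J4: p/w = 7/7 = 1.000
  J3: p/w = 4/2 = 2.000
  J1: p/w = 18/6 = 3.000
Order: J2 → J4 → J3 → J1


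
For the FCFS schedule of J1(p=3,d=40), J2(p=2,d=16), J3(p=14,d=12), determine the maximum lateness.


Lateness per job (L = C - d):
  J1: C=3, d=40, L=-37
  J2: C=5, d=16, L=-11
  J3: C=19, d=12, L=7
Lmax = max(-37, -11, 7)
= 7
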